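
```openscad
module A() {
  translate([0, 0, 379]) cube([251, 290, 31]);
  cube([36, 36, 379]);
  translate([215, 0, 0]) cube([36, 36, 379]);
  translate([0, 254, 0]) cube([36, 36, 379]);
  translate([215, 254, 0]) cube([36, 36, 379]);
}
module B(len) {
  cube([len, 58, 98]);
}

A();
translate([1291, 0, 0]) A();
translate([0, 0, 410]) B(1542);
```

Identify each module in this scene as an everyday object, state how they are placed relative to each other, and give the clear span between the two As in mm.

A is a stool. B is a beam. A beam spans the tops of two stools. The clear span between the two stools is 1040 mm.

Second stool starts at x = 1291; first ends at x = 251; clear span = 1291 − 251 = 1040 mm.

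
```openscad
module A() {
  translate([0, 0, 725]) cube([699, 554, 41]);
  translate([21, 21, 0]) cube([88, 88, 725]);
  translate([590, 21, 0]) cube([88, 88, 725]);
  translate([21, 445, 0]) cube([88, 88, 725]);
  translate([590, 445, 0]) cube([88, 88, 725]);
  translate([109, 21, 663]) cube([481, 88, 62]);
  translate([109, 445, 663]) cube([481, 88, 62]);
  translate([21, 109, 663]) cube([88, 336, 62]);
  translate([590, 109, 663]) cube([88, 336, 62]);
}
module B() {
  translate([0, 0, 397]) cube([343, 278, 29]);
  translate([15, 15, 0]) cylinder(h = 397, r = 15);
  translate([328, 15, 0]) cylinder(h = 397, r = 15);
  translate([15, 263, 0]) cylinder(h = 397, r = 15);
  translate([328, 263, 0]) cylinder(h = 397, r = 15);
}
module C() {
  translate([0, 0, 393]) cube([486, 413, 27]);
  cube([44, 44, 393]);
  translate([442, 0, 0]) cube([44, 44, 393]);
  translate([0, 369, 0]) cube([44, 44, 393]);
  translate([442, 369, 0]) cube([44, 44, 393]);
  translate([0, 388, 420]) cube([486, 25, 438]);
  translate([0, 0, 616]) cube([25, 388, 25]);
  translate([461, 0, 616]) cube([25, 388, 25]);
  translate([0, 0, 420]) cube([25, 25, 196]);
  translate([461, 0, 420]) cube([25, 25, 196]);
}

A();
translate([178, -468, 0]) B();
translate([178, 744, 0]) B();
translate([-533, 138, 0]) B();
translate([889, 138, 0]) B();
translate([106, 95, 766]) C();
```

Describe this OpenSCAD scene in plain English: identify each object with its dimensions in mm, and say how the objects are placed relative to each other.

A is a table: top 699 mm (x) × 554 mm (y), 41 mm thick, upper face at z = 766 mm, on four 88×88 mm square legs, each inset 21 mm from the nearest pair of top edges, running from z = 0 to the bottom of the top. Four apron rails, 88 mm thick and 62 mm tall, run between adjacent legs with their top edges flush with the underside of the top and their outer faces flush with the legs' outer faces.

B is a four-legged stool. The seat is a 343×278×29 mm slab whose top surface is at z = 426 mm; four round legs, each 30 mm in diameter, run from the floor (z = 0) to the underside of the seat, each leg's axis is inset half a diameter from the nearest pair of seat edges (so the leg's bounding box is flush with the corner).

C is a chair. The seat is a 486×413×27 mm slab with its top at z = 420 mm, on four 44×44 mm corner legs (flush with the seat edges, standing on z = 0). A flat backrest 25 mm thick, 438 mm tall, spans the full seat width and rises from the seat top along its +y edge, rear face flush with the rear of the seat. Two armrests of 25×25 mm section run along each side from the seat's front edge to the front of the backrest, top faces 221 mm above the seat top and outer faces flush with the seat's x-edges; a 25×25 mm post under the front of each armrest stands on the seat at the front corner.

Four stools sit around the table at the −y, +y, −x, +x sides. The chair is on top of the table.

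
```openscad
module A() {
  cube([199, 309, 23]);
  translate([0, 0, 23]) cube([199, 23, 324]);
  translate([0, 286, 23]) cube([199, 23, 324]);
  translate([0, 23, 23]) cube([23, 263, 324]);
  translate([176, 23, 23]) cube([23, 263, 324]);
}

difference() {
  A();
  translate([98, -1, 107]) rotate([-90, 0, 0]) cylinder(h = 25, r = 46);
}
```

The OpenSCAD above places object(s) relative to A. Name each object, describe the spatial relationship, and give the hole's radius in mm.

The subtracted cylinder has r = 46 mm.

A is an open box. The open box has a circular hole through its front wall. The hole's radius is 46 mm.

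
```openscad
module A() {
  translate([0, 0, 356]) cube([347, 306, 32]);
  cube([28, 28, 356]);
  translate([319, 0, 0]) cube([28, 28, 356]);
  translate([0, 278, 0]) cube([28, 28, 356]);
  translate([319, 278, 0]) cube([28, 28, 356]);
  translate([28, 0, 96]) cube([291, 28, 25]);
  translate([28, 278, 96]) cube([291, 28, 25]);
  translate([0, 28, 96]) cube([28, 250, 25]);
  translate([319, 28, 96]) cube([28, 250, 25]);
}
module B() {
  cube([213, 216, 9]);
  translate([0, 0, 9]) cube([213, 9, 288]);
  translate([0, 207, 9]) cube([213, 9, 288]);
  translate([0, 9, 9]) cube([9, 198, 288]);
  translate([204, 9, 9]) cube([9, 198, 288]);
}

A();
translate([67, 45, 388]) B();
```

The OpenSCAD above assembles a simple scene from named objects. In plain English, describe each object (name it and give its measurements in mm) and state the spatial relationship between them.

A is a four-legged stool. The seat is 347×306 mm, 32 mm thick, top at z = 388 mm. It stands on four square legs, each 28×28 mm in cross-section, from z = 0 to the seat underside, each flush with a corner of the seat. Four stretchers, 28 mm wide and 25 mm tall, connect adjacent legs with their undersides at z = 96 mm, each running between the inner faces of the legs it joins and aligned with the legs' outer faces on the other axis.

B is an open-topped rectangular box: outside dimensions 213×216×297 mm, with a uniform wall and base thickness of 9 mm. The base is a full 213×216 slab on the floor; four walls sit on top of the base. The front and back walls (the −y and +y sides) span the full width; the two side walls fit between them.

The open box is on top of the stool, centred.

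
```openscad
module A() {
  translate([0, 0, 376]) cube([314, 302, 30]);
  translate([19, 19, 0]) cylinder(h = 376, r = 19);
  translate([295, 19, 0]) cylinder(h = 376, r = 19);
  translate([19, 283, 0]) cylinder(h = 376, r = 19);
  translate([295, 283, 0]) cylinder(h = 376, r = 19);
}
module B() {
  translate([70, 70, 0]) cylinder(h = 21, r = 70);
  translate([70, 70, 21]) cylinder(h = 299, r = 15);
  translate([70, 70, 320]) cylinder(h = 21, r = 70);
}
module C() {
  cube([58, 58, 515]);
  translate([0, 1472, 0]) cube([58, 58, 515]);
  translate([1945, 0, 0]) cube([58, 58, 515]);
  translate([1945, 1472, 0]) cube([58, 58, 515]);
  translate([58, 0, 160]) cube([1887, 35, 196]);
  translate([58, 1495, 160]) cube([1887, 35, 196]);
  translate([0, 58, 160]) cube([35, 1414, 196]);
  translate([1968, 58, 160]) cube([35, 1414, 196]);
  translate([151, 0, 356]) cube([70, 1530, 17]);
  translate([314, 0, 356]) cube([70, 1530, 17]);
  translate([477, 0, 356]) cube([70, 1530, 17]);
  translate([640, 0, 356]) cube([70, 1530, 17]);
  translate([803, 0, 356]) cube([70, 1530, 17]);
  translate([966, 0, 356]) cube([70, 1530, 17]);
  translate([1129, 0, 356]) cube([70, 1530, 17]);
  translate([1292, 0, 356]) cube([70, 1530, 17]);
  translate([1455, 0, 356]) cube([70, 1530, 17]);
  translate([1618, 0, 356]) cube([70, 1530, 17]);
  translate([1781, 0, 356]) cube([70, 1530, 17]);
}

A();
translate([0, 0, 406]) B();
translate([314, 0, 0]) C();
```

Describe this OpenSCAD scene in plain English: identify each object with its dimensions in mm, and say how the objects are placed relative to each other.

A is a four-legged stool. The seat is a 314×302×30 mm slab whose top surface is at z = 406 mm; four round legs, each 38 mm in diameter, run from the floor (z = 0) to the underside of the seat, each leg's axis is inset half a diameter from the nearest pair of seat edges (so the leg's bounding box is flush with the corner).

B is a spool: two coaxial disc flanges of radius 70 mm and thickness 21 mm, joined by a core cylinder of radius 15 mm and height 299 mm. The lower flange rests on z = 0 and the three cylinders share a vertical axis.

C is a bed frame 2003 mm long (x) by 1530 mm wide (y). Four 58×58 mm corner posts, 515 mm tall, at the corners of the footprint. Four rails of 35 mm thickness and 196 mm height run between adjacent posts with their undersides at z = 160 mm, their outer faces flush with the outside of the frame (the two x-running rails run between the posts' inner faces; the two y-running rails run between the posts' inner faces). 11 slats, each 70 mm wide (x) and 17 mm thick, lie across the top of the two x-running rails, running the full 1530 mm width of the frame in y; the slats are evenly spaced along x between the inner faces of the end posts with equal gaps (rounded down to the nearest mm) at the −x end and between each pair — any rounding remainder accumulates at the +x end.

The spool is on top of the stool. The bed frame is against the stool's +x side, with their −y faces flush.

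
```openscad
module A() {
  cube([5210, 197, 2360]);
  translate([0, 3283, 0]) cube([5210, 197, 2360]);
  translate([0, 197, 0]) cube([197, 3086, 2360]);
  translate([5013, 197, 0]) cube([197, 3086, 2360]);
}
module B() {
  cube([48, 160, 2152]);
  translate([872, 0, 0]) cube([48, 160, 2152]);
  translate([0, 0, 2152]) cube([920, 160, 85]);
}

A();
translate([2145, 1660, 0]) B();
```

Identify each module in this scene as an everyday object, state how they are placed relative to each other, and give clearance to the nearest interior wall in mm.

A is a house frame. B is a door frame. The door frame sits inside the house frame, centred. The clearance to the nearest interior wall is 1463 mm.

Clearances: x = 1948, y = 1463; minimum 1463 mm.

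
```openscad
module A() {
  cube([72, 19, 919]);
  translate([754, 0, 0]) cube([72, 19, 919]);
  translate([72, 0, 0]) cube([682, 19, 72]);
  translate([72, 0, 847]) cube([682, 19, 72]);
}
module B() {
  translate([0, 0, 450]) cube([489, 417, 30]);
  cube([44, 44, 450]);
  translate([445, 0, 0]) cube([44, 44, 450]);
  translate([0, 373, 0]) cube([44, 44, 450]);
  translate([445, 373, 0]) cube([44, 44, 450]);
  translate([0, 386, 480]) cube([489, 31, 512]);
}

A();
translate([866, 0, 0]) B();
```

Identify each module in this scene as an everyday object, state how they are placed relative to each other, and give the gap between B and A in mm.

The chair's nearest face is 40 mm from the picture frame's +x face.

A is a picture frame. B is a chair. The chair is on the floor beside the picture frame on its +x side. The gap between the chair and the picture frame is 40 mm.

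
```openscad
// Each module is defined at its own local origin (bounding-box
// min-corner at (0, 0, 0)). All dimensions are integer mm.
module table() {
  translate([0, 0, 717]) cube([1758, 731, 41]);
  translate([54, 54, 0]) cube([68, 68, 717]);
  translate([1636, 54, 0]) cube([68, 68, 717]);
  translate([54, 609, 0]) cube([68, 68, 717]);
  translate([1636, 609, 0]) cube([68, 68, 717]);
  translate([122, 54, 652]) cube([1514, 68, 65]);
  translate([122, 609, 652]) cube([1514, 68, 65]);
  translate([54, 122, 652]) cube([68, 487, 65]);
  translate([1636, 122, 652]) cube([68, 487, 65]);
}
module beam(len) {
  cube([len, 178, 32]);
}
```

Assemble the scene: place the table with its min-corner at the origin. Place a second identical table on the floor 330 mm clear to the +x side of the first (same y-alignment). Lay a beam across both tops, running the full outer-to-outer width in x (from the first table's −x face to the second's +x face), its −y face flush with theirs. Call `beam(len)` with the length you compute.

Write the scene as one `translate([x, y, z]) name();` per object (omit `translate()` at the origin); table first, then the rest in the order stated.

table();
translate([2088, 0, 0]) table();
translate([0, 0, 758]) beam(3846);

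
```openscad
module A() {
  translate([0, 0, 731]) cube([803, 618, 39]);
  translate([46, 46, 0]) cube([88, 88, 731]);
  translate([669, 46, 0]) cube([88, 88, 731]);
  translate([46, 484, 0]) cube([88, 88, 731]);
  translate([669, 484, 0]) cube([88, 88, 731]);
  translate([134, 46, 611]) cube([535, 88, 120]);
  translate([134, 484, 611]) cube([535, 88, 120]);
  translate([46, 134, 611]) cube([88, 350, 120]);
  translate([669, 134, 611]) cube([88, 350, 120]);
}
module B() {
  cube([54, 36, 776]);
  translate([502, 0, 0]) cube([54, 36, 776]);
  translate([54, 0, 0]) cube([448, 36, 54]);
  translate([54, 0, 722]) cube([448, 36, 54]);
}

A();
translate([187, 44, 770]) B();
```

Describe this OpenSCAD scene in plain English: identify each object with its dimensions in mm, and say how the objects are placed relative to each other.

A is a rectangular dining table. The top is 803×618×39 mm with its upper surface at z = 770 mm. It stands on four 88×88 mm square legs, each inset 46 mm from the nearest pair of top edges, running from the floor to the underside of the top. Four apron rails, 88 mm thick and 120 mm tall, run between adjacent legs with their top edges flush with the underside of the top and their outer faces flush with the legs' outer faces.

B is a rectangular picture frame lying in the x–z plane (depth along y). The opening is 448 mm wide (x) by 668 mm tall (z), surrounded by a border 54 mm wide on all four sides. The frame is 36 mm deep and is made of two full-height vertical stiles with two horizontal rails fitted between them.

The picture frame is on top of the table.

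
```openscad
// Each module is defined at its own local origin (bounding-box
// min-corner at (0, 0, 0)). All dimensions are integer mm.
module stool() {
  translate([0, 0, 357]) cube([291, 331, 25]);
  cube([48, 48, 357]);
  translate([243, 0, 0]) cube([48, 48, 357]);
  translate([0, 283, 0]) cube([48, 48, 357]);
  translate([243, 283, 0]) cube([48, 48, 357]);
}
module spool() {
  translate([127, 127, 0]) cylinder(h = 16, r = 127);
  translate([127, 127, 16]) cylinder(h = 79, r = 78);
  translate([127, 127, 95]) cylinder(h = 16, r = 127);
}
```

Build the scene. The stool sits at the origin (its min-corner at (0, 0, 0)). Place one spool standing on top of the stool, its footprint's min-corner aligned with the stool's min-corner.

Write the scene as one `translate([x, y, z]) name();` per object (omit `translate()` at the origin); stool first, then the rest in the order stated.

stool();
translate([0, 0, 382]) spool();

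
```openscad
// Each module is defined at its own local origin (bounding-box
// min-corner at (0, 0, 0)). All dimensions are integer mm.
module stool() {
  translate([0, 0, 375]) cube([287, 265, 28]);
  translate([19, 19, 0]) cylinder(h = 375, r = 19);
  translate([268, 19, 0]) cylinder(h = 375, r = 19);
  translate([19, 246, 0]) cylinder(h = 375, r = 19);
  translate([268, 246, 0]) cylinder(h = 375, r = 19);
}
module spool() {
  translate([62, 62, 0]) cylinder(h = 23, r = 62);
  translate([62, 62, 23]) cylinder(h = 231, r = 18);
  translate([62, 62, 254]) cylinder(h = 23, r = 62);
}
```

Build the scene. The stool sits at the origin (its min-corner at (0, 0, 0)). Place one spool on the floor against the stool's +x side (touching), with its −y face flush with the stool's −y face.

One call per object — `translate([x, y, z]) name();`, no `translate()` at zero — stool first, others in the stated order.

stool();
translate([287, 0, 0]) spool();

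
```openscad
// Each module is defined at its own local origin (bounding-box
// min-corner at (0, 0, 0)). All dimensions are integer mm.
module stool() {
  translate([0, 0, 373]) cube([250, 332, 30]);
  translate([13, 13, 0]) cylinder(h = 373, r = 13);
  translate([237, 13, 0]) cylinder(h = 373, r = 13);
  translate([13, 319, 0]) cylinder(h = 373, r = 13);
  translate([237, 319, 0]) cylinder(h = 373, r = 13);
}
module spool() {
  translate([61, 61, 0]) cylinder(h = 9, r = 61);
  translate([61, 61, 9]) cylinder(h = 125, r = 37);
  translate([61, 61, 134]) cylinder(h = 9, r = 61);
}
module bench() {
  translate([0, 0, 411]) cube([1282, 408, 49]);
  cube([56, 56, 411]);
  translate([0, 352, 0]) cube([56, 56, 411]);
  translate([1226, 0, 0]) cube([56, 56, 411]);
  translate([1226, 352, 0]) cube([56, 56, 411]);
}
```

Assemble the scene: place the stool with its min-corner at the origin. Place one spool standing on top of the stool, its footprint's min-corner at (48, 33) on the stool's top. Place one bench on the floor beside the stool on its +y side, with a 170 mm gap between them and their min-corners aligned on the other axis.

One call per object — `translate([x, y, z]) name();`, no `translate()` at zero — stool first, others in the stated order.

stool();
translate([48, 33, 403]) spool();
translate([0, 502, 0]) bench();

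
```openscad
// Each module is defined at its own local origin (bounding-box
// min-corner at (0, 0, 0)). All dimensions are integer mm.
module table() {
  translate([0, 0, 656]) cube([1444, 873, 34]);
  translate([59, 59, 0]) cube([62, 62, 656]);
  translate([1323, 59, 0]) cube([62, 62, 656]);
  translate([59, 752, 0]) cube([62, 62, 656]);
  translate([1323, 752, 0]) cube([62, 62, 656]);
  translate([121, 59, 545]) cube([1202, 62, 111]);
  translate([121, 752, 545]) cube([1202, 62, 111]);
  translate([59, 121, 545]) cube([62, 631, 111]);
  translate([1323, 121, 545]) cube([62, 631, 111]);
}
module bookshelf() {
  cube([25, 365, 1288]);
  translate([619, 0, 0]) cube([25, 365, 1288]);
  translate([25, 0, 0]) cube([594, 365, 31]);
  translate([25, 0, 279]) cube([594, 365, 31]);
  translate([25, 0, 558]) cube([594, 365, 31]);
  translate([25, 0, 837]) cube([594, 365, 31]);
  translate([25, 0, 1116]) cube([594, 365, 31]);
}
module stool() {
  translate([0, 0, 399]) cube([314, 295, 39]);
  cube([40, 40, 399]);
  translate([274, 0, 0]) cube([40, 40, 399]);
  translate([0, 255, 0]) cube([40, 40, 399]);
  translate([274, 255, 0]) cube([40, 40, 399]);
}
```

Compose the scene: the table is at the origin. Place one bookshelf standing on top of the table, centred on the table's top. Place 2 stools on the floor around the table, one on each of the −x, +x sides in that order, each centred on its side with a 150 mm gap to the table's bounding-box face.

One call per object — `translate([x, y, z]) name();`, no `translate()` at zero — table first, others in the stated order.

table();
translate([400, 254, 690]) bookshelf();
translate([-464, 289, 0]) stool();
translate([1594, 289, 0]) stool();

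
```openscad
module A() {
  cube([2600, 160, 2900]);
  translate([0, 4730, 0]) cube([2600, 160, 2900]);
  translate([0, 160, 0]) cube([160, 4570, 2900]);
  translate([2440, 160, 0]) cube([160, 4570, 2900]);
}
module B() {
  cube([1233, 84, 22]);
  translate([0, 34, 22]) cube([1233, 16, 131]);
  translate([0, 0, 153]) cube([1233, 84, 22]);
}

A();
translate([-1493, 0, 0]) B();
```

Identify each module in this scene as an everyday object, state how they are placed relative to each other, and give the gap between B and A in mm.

The I-beam's nearest face is 260 mm from the house frame's −x face.

A is a house frame. B is an I-beam. The I-beam is on the floor beside the house frame on its −x side. The gap between the I-beam and the house frame is 260 mm.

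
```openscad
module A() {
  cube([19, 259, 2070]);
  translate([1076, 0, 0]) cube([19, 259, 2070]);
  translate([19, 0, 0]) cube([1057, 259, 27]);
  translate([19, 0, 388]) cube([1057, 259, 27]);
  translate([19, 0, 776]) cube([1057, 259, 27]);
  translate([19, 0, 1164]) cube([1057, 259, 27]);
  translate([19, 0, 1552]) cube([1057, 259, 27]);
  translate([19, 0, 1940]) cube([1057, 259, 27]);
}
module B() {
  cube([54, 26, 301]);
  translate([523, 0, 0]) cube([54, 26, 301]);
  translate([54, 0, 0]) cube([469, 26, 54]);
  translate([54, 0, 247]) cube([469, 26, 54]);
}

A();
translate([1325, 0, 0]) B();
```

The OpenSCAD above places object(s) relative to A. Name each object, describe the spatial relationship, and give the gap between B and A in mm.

The picture frame's nearest face is 230 mm from the bookshelf's +x face.

A is a bookshelf. B is a picture frame. The picture frame is on the floor beside the bookshelf on its +x side. The gap between the picture frame and the bookshelf is 230 mm.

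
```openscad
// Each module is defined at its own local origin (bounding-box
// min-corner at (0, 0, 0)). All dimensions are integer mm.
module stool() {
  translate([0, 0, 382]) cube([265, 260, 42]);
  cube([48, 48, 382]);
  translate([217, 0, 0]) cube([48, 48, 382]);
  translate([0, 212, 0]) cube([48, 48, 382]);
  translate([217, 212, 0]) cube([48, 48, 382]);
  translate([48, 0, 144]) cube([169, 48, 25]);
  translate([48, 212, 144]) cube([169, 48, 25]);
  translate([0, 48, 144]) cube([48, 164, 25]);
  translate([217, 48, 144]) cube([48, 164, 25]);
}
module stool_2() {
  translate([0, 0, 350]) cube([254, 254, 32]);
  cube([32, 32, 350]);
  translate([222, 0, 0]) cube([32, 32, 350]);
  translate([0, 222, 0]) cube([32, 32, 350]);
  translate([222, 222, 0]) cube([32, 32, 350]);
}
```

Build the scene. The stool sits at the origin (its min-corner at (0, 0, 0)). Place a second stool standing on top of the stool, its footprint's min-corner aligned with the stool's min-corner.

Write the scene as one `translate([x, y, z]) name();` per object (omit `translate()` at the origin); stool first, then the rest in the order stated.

stool();
translate([0, 0, 424]) stool_2();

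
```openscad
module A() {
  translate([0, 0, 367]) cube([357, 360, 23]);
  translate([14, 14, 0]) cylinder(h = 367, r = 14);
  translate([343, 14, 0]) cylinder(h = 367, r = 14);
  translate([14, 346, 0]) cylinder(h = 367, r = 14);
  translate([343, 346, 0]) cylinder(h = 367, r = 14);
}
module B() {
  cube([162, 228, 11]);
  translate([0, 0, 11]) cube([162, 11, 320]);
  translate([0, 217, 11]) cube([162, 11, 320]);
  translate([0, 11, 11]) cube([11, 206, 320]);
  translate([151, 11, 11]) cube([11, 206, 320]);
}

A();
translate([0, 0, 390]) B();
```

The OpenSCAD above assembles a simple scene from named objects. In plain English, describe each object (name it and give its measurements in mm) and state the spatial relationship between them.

A is a four-legged stool. The seat is a 357×360×23 mm slab whose top surface is at z = 390 mm; four round legs, each 28 mm in diameter, run from the floor (z = 0) to the underside of the seat, each leg's axis is inset half a diameter from the nearest pair of seat edges (so the leg's bounding box is flush with the corner).

B is an open storage box with external size 162×228×331 mm and wall thickness 11 mm (the base is also 11 mm thick). The base covers the whole footprint; the four walls stand on the base, with the y-facing walls full-width and the x-facing walls fitting between their inner faces.

The open box is on top of the stool.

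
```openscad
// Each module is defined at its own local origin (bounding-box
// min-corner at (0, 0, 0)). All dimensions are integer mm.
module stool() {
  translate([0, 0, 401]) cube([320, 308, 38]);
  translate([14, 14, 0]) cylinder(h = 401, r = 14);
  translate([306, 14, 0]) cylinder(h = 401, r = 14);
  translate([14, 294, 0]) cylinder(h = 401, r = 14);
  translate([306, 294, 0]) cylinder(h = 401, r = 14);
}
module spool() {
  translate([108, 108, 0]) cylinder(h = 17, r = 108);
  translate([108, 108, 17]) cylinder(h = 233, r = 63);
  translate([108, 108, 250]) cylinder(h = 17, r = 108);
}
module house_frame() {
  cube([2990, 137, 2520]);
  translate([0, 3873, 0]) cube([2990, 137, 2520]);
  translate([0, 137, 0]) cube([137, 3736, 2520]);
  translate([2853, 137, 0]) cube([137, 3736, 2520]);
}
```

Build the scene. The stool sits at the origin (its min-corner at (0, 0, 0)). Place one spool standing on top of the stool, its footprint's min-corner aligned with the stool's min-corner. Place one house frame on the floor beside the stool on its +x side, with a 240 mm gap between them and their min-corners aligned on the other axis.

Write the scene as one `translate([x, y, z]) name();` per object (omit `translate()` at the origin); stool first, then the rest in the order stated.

stool();
translate([0, 0, 439]) spool();
translate([560, 0, 0]) house_frame();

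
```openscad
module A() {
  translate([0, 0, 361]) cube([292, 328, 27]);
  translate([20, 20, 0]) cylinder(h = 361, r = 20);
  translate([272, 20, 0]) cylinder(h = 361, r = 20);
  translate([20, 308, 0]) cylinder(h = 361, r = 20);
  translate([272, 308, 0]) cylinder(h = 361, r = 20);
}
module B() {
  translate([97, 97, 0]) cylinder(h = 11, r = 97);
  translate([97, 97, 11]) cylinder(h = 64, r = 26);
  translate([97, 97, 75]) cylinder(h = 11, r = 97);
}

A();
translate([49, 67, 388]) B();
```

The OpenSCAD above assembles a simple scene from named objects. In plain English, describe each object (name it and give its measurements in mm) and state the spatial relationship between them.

A is a four-legged stool. The seat is 292×328 mm, 27 mm thick, top at z = 388 mm. It stands on four round legs, each 40 mm in diameter, from z = 0 to the seat underside, each leg's axis is inset half a diameter from the nearest pair of seat edges (so the leg's bounding box is flush with the corner).

B is a spool: two coaxial disc flanges of radius 97 mm and thickness 11 mm, joined by a core cylinder of radius 26 mm and height 64 mm. The lower flange rests on z = 0 and the three cylinders share a vertical axis.

The spool is on top of the stool, centred.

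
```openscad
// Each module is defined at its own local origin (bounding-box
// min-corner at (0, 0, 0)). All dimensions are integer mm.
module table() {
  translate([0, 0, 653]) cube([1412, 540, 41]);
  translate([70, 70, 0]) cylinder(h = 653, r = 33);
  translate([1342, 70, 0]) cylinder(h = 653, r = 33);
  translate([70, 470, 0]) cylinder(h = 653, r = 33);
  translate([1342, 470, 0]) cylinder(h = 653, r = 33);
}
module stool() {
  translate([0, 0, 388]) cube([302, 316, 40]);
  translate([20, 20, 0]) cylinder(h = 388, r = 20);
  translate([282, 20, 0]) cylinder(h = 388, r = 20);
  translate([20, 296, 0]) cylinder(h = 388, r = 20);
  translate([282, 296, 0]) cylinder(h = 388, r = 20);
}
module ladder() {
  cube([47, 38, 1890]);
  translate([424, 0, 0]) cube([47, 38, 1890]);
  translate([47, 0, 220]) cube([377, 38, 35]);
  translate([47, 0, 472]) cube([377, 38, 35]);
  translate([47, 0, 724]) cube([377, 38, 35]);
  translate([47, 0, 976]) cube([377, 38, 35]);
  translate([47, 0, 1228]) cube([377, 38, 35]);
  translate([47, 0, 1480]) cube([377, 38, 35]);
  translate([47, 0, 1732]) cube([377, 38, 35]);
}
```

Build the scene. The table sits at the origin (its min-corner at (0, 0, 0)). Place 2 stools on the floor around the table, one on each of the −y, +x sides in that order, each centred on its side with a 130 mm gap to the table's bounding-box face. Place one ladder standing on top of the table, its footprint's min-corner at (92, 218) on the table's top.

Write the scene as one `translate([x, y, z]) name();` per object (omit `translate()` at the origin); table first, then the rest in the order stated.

table();
translate([555, -446, 0]) stool();
translate([1542, 112, 0]) stool();
translate([92, 218, 694]) ladder();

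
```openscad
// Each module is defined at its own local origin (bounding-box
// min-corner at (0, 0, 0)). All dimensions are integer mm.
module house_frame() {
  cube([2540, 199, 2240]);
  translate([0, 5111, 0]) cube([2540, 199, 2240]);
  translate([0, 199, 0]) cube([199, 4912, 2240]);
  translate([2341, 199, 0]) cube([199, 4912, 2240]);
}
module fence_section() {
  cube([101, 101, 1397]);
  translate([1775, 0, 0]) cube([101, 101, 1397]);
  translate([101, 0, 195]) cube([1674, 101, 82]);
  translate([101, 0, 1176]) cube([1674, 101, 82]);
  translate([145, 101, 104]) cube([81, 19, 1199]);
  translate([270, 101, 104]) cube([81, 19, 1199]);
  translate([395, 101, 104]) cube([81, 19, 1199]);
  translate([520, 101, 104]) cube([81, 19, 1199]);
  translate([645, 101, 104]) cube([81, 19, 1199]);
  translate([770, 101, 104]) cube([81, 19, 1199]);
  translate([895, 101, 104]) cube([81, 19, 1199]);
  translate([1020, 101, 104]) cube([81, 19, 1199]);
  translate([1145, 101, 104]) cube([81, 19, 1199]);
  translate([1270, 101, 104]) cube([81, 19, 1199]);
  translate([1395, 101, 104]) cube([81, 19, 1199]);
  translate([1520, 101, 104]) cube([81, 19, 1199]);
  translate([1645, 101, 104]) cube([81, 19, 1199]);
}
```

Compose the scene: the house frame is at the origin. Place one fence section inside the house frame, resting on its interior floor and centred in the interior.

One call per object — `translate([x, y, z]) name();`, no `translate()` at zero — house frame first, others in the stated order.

house_frame();
translate([332, 2595, 0]) fence_section();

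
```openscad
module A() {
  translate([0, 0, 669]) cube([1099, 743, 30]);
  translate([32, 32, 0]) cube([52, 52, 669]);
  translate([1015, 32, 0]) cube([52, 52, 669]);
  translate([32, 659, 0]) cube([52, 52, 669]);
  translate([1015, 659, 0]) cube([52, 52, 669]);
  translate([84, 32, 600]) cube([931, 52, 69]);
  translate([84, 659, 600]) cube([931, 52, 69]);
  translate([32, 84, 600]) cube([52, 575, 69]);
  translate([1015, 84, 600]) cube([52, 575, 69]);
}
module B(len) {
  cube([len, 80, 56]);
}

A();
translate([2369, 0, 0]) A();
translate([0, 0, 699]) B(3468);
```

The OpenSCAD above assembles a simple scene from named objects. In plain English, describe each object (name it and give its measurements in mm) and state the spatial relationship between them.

A is a rectangular dining table. The top is 1099×743×30 mm with its upper surface at z = 699 mm. It stands on four 52×52 mm square legs, each inset 32 mm from the nearest pair of top edges, running from the floor to the underside of the top. Four apron rails, 52 mm thick and 69 mm tall, run between adjacent legs with their top edges flush with the underside of the top and their outer faces flush with the legs' outer faces.

B is a rectangular beam 3468 mm long (x), 80 mm deep (y), 56 mm thick (z).

The beam spans the tops of two tables placed 1270 mm apart, resting at z = 699 mm.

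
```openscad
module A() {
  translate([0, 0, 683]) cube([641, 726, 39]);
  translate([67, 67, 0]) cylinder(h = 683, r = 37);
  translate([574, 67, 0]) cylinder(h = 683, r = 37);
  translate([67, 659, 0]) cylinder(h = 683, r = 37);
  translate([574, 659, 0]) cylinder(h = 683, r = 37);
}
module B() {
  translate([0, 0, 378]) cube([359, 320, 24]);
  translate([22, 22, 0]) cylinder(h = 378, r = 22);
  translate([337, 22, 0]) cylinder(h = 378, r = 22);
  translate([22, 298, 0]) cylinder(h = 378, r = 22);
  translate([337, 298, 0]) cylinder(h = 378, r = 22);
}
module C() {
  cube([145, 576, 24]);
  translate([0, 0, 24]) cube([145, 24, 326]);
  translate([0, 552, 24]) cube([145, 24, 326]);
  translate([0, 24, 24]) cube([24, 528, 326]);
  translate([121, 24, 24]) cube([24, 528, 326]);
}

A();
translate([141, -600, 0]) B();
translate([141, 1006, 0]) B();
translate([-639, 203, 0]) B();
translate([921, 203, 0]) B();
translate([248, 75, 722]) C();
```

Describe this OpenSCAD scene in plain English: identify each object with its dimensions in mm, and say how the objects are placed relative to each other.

A is a table: top 641 mm (x) × 726 mm (y), 39 mm thick, upper face at z = 722 mm, on four round legs of 74 mm diameter, each leg's bounding box inset 30 mm from the nearest pair of top edges, running from z = 0 to the bottom of the top.

B is a simple wooden stool: a rectangular seat 359 mm (x) by 320 mm (y), 24 mm thick, top face at z = 402 mm, on four round legs, each 44 mm in diameter. The legs rest on z = 0, each leg's axis is inset half a diameter from the nearest pair of seat edges (so the leg's bounding box is flush with the corner).

C is an open storage box with external size 145×576×350 mm and wall thickness 24 mm (the base is also 24 mm thick). The base covers the whole footprint; the four walls stand on the base, with the y-facing walls full-width and the x-facing walls fitting between their inner faces.

Four stools sit around the table at the −y, +y, −x, +x sides. The open box is on top of the table, centred.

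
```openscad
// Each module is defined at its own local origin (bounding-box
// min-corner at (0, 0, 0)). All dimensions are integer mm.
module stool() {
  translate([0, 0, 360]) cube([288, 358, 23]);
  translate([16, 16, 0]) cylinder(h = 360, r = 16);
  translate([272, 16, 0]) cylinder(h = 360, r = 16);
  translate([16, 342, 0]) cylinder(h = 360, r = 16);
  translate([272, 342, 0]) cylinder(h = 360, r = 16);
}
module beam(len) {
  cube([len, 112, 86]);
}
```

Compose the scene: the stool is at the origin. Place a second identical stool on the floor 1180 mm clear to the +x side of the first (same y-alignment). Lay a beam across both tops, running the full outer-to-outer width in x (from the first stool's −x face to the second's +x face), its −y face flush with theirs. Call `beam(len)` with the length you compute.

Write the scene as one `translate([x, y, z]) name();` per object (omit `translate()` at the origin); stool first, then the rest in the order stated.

stool();
translate([1468, 0, 0]) stool();
translate([0, 0, 383]) beam(1756);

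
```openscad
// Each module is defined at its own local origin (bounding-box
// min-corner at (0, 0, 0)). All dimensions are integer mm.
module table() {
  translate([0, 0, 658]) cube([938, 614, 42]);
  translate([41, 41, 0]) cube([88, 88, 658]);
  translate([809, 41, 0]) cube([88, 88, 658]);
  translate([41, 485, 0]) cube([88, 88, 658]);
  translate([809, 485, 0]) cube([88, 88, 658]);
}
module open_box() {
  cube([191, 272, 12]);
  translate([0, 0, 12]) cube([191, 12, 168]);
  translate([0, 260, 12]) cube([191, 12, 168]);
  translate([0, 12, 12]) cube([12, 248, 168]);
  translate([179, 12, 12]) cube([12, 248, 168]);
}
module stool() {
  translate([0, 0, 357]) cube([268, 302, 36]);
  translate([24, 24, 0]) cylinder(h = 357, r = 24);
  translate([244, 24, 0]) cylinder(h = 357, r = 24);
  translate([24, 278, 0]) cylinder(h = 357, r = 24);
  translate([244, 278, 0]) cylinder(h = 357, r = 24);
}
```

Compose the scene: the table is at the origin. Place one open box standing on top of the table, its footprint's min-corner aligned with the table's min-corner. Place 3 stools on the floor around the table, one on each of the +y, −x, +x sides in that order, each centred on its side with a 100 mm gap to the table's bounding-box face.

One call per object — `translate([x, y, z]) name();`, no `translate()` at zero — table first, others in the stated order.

table();
translate([0, 0, 700]) open_box();
translate([335, 714, 0]) stool();
translate([-368, 156, 0]) stool();
translate([1038, 156, 0]) stool();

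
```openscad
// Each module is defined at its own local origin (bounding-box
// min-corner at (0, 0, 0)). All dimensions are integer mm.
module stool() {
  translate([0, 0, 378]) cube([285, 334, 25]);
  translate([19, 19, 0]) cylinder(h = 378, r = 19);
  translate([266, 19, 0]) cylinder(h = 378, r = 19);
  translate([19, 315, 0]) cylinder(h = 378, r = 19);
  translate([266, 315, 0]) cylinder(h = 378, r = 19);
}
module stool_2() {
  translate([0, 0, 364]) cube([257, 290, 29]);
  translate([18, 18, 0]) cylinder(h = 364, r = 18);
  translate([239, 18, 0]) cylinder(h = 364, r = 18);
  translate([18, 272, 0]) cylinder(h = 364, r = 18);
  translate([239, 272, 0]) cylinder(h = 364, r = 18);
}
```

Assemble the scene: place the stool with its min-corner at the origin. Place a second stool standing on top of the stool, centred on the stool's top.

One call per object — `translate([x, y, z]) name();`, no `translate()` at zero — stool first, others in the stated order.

stool();
translate([14, 22, 403]) stool_2();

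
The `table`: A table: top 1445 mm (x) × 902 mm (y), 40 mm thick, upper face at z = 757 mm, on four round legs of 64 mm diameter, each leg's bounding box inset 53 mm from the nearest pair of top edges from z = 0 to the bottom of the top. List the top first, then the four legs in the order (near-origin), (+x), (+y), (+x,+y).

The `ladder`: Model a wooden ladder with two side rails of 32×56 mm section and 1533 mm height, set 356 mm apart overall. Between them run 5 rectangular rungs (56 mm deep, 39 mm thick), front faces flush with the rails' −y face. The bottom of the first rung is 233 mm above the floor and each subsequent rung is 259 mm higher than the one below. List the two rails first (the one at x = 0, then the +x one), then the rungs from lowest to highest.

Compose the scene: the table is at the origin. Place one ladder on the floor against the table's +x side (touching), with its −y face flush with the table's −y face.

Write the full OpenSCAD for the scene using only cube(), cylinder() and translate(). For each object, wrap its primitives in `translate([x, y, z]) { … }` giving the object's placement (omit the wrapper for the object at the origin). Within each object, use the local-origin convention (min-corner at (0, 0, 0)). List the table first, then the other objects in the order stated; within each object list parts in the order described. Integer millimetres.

translate([0, 0, 717]) cube([1445, 902, 40]);
translate([85, 85, 0]) cylinder(h = 717, r = 32);
translate([1360, 85, 0]) cylinder(h = 717, r = 32);
translate([85, 817, 0]) cylinder(h = 717, r = 32);
translate([1360, 817, 0]) cylinder(h = 717, r = 32);
translate([1445, 0, 0]) {
  cube([32, 56, 1533]);
  translate([324, 0, 0]) cube([32, 56, 1533]);
  translate([32, 0, 233]) cube([292, 56, 39]);
  translate([32, 0, 492]) cube([292, 56, 39]);
  translate([32, 0, 751]) cube([292, 56, 39]);
  translate([32, 0, 1010]) cube([292, 56, 39]);
  translate([32, 0, 1269]) cube([292, 56, 39]);
}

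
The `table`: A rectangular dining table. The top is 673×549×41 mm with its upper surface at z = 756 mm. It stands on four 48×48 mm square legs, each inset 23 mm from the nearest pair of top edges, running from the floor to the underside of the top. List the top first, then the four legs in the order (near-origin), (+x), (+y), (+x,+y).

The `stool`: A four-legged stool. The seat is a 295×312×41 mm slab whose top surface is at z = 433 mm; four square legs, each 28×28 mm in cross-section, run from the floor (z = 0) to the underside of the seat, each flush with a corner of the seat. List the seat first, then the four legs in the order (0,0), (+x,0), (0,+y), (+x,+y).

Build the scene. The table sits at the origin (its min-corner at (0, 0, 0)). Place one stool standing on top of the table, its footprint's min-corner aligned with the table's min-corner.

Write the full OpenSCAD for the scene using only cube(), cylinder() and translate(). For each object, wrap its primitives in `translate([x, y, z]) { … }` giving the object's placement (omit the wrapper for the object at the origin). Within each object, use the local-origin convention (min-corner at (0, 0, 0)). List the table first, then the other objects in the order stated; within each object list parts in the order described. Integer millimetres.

translate([0, 0, 715]) cube([673, 549, 41]);
translate([23, 23, 0]) cube([48, 48, 715]);
translate([602, 23, 0]) cube([48, 48, 715]);
translate([23, 478, 0]) cube([48, 48, 715]);
translate([602, 478, 0]) cube([48, 48, 715]);
translate([0, 0, 756]) {
  translate([0, 0, 392]) cube([295, 312, 41]);
  cube([28, 28, 392]);
  translate([267, 0, 0]) cube([28, 28, 392]);
  translate([0, 284, 0]) cube([28, 28, 392]);
  translate([267, 284, 0]) cube([28, 28, 392]);
}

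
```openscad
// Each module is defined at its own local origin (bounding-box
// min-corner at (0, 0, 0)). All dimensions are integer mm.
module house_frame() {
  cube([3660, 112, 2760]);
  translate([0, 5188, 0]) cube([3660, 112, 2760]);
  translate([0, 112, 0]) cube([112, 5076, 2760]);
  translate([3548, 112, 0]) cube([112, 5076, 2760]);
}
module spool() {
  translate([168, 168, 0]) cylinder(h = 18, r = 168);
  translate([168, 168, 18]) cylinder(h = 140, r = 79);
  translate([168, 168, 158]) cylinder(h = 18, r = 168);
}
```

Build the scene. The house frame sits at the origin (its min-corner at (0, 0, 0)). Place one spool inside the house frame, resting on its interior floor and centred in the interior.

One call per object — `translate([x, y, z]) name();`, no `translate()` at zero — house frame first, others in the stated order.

house_frame();
translate([1662, 2482, 0]) spool();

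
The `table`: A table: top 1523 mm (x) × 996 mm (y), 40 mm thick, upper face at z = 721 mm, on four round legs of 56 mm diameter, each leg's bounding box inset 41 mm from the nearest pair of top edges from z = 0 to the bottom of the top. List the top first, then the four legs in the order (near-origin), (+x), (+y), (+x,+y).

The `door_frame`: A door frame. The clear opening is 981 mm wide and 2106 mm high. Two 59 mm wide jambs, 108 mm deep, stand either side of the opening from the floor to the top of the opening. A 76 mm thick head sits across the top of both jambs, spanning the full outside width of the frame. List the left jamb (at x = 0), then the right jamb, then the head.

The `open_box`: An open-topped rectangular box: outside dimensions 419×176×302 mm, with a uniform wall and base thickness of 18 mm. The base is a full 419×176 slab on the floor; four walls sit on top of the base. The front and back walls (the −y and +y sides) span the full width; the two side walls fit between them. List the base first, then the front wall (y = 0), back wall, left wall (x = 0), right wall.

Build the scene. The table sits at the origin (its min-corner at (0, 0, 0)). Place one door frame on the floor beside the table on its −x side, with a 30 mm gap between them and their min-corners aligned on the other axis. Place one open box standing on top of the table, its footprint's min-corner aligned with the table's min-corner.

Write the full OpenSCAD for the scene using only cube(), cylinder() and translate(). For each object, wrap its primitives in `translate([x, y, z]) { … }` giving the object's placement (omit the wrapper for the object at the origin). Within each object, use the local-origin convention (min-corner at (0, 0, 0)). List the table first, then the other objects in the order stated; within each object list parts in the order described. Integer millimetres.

translate([0, 0, 681]) cube([1523, 996, 40]);
translate([69, 69, 0]) cylinder(h = 681, r = 28);
translate([1454, 69, 0]) cylinder(h = 681, r = 28);
translate([69, 927, 0]) cylinder(h = 681, r = 28);
translate([1454, 927, 0]) cylinder(h = 681, r = 28);
translate([-1129, 0, 0]) {
  cube([59, 108, 2106]);
  translate([1040, 0, 0]) cube([59, 108, 2106]);
  translate([0, 0, 2106]) cube([1099, 108, 76]);
}
translate([0, 0, 721]) {
  cube([419, 176, 18]);
  translate([0, 0, 18]) cube([419, 18, 284]);
  translate([0, 158, 18]) cube([419, 18, 284]);
  translate([0, 18, 18]) cube([18, 140, 284]);
  translate([401, 18, 18]) cube([18, 140, 284]);
}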